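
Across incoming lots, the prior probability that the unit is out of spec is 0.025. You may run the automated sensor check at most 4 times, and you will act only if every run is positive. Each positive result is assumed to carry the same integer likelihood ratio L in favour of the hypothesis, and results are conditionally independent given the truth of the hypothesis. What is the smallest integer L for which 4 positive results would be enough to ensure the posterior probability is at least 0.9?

5

Prior odds = 0.025/0.975 = 1/39.
Target odds = 0.9/0.1 = 9.
Need L⁴ ≥ 9 ÷ (1/39) = 351.
4⁴ = 256 < 351 ≤ 625 = 5⁴, so L = 5.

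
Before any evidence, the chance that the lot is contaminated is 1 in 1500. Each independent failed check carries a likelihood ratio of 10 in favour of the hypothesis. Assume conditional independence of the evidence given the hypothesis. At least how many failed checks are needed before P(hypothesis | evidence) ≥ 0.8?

4

Prior odds: (1/1500) ÷ (1499/1500) = 1/1499.
Likelihood ratio per failed check = 10.
Target posterior odds = 0.8/0.2 = 4.
Require 10ⁿ ≥ 4 ÷ (1/1499) = 5996.
10³ = 1000 falls short of 5996 but 10⁴ = 10000 reaches it, so n = 4.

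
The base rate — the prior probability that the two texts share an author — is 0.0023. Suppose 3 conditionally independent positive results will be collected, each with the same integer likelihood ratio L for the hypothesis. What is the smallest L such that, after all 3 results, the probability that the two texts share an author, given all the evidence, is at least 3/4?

11

Prior odds = 0.0023/0.9977 = 23/9977.
Target odds = 0.75/0.25 = 3.
Need L³ ≥ 3 ÷ (23/9977) = 29931/23.
10³ = 1000 < 29931/23 ≤ 1331 = 11³, so L = 11.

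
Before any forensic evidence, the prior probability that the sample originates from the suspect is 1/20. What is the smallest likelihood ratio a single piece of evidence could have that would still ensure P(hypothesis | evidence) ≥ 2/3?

Prior odds = 0.05/0.95 = 1/19.
Target odds = (2/3)/(1/3) = 2.
Required Bayes factor = 2 ÷ (1/19) = 38.

38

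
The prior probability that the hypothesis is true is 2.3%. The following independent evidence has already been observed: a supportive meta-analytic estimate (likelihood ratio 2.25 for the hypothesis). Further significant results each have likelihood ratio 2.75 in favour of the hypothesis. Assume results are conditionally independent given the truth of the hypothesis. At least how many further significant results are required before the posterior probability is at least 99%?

8

Prior odds = 0.023/0.977 = 23/977.
Bayes factor of the evidence already in hand = 2.25.
Odds after that evidence = (23/977) × 2.25 = 207/3908.
Target odds = 0.99/0.01 = 99.
Need 2.75ⁿ ≥ 99 ÷ (207/3908) = 42988/23.
2.75⁷ = 19487171/16384 falls short of 42988/23 but 2.75⁸ = 214358881/65536 reaches it, so n = 8.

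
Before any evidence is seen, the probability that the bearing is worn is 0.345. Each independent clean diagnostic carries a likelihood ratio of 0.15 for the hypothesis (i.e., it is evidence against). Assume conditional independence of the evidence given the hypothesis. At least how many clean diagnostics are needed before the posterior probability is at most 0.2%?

3

Prior odds = 0.345/0.655 = 69/131.
Likelihood ratio per clean diagnostic = 0.15.
Target posterior odds = 0.002/0.998 = 1/499.
Require 0.15ⁿ ≤ 1/499 ÷ (69/131) = 131/34431.
0.15² = 0.0225 is still above 131/34431 but 0.15³ = 0.003375 is at or below it, so n = 3.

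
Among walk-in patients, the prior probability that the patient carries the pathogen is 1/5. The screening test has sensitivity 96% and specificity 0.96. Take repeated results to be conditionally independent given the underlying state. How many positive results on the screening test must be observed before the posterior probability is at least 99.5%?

Prior odds: 0.2 ÷ 0.8 = 0.25.
False-positive rate = 1 − 0.96 = 0.04; likelihood ratio of a positive = 0.96/0.04 = 24.
Target posterior odds = 0.995/0.005 = 199.
Require 24ⁿ ≥ 199 ÷ 0.25 = 796.
24² = 576 falls short of 796 but 24³ = 13824 reaches it, so n = 3.

3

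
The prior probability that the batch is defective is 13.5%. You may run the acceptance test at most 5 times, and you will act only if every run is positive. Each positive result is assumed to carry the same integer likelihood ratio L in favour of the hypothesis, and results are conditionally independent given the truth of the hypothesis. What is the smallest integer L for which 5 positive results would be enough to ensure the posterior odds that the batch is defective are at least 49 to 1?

4

Prior odds = 0.135/0.865 = 27/173.
Target odds = 49.
Need L⁵ ≥ 49 ÷ (27/173) = 8477/27.
3⁵ = 243 < 8477/27 ≤ 1024 = 4⁵, so L = 4.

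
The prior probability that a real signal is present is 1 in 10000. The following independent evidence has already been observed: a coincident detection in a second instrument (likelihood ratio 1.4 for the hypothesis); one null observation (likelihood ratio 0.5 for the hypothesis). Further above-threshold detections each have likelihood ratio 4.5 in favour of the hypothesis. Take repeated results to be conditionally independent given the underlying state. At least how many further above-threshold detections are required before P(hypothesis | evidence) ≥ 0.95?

Prior odds = 0.0001/0.9999 = 1/9999.
Combined Bayes factor of the evidence already in hand = 1.4 × 0.5 = 0.7.
Odds after that evidence = (1/9999) × 0.7 = 7/99990.
Target odds = 0.95/0.05 = 19.
Need 4.5ⁿ ≥ 19 ÷ (7/99990) = 1899810/7.
4.5⁸ = 43046721/256 falls short of 1899810/7 but 4.5⁹ = 387420489/512 reaches it, so n = 9.

9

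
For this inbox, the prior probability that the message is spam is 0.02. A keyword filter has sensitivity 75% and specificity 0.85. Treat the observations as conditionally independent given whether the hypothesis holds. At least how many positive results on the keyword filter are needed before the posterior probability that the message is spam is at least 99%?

6

Prior odds: 0.02 ÷ 0.98 = 1/49.
False-positive rate = 1 − 0.85 = 0.15; likelihood ratio of a positive = 0.75/0.15 = 5.
Target odds: 0.99 ÷ 0.01 = 99.
Need (1/49) × 5ⁿ ≥ 99, i.e. 5ⁿ ≥ 4851.
5⁵ = 3125 falls short of 4851 but 5⁶ = 15625 reaches it, so n = 6.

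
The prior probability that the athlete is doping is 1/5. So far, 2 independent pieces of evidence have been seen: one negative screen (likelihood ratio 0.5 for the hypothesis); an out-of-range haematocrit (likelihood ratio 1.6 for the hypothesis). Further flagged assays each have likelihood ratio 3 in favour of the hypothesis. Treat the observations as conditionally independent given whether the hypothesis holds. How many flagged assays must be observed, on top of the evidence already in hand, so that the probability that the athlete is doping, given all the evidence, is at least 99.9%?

Prior odds = 0.2/0.8 = 0.25.
Combined Bayes factor of the evidence already in hand = 0.5 × 1.6 = 0.8.
Odds after that evidence = 0.25 × 0.8 = 0.2.
Target odds = 0.999/0.001 = 999.
Need 3ⁿ ≥ 999 ÷ 0.2 = 4995.
3⁷ = 2187 falls short of 4995 but 3⁸ = 6561 reaches it, so n = 8.

8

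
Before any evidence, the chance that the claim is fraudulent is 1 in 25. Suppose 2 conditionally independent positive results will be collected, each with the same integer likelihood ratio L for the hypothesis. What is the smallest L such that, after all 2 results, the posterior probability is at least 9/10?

Prior odds = 0.04/0.96 = 1/24.
Target odds = 0.9/0.1 = 9.
Need L² ≥ 9 ÷ (1/24) = 216.
14² = 196 < 216 ≤ 225 = 15², so L = 15.

15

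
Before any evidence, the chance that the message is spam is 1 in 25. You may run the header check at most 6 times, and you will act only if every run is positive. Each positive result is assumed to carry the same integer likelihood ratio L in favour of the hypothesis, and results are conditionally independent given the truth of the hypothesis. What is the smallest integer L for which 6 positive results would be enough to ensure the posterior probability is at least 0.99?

Prior odds = 0.04/0.96 = 1/24.
Target odds = 0.99/0.01 = 99.
Need L⁶ ≥ 99 ÷ (1/24) = 2376.
3⁶ = 729 < 2376 ≤ 4096 = 4⁶, so L = 4.

4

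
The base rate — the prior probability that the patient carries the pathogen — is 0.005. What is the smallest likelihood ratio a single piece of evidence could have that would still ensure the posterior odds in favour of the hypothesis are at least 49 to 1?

Prior odds = 0.005/0.995 = 1/199.
Target odds = 49.
Required Bayes factor = 49 ÷ (1/199) = 9751.

9751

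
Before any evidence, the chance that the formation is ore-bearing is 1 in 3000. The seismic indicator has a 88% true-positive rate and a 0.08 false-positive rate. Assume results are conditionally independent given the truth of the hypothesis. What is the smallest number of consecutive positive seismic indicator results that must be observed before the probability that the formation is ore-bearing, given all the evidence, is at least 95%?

Prior odds = (1/3000)/(2999/3000) = 1/2999.
Likelihood ratio of a positive result = 0.88/0.08 = 11.
Target odds: 0.95 ÷ 0.05 = 19.
Need (1/2999) × 11ⁿ ≥ 19, i.e. 11ⁿ ≥ 56981.
11⁴ = 14641 falls short of 56981 but 11⁵ = 161051 reaches it, so n = 5.

5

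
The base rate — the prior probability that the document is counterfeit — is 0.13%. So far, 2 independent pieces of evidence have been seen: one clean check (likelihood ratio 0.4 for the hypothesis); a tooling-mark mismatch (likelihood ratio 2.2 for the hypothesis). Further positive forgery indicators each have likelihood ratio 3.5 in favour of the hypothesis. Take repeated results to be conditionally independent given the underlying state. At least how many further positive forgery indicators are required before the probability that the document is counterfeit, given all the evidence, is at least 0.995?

Prior odds = 0.0013/0.9987 = 13/9987.
Combined Bayes factor of the evidence already in hand = 0.4 × 2.2 = 0.88.
Odds after that evidence = (13/9987) × 0.88 = 286/249675.
Target odds = 0.995/0.005 = 199.
Need 3.5ⁿ ≥ 199 ÷ (286/249675) = 49685325/286.
3.5⁹ = 40353607/512 falls short of 49685325/286 but 3.5¹⁰ = 282475249/1024 reaches it, so n = 10.

10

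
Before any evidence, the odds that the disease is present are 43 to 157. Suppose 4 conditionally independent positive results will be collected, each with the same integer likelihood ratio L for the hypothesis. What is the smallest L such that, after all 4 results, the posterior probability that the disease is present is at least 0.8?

2

Prior odds = 43/157.
Target odds = 0.8/0.2 = 4.
Need L⁴ ≥ 4 ÷ (43/157) = 628/43.
1⁴ = 1 < 628/43 ≤ 16 = 2⁴, so L = 2.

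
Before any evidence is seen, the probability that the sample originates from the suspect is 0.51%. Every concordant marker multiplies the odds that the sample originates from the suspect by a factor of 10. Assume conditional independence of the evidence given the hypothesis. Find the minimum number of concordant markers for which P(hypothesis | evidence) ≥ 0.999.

Prior odds = 0.0051/0.9949 = 51/9949.
Likelihood ratio per concordant marker = 10.
Target odds: 0.999 ÷ 0.001 = 999.
Require 10ⁿ ≥ 999 ÷ (51/9949) = 3313017/17.
10⁵ = 100000 falls short of 3313017/17 but 10⁶ = 1000000 reaches it, so n = 6.

6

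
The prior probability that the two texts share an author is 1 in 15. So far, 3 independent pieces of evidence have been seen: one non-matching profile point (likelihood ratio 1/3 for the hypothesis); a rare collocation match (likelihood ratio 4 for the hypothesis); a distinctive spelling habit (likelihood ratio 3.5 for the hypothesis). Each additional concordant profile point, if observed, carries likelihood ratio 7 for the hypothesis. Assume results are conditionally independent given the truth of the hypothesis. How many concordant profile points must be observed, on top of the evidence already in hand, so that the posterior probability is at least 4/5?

Prior odds = (1/15)/(14/15) = 1/14.
Combined Bayes factor of the evidence already in hand = (1/3) × 4 × 3.5 = 14/3.
Odds after that evidence = (1/14) × 14/3 = 1/3.
Target odds = 0.8/0.2 = 4.
Need 7ⁿ ≥ 4 ÷ (1/3) = 12.
7¹ = 7 falls short of 12 but 7² = 49 reaches it, so n = 2.

2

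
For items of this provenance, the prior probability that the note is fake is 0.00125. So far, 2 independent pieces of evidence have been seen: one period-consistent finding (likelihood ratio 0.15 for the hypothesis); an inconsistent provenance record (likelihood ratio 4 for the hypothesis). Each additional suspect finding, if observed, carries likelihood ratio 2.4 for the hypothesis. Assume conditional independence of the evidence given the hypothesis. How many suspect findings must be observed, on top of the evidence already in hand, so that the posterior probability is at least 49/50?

Prior odds = 0.00125/0.99875 = 1/799.
Combined Bayes factor of the evidence already in hand = 0.15 × 4 = 0.6.
Odds after that evidence = (1/799) × 0.6 = 3/3995.
Target odds = 0.98/0.02 = 49.
Need 2.4ⁿ ≥ 49 ÷ (3/3995) = 195755/3.
2.4¹² ≈36520.3 falls short of 195755/3 but 2.4¹³ ≈87648.8 reaches it, so n = 13.

13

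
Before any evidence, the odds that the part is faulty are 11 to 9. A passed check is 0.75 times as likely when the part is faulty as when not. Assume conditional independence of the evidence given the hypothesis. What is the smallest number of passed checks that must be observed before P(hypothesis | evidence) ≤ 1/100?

17

Prior odds = 11/9.
Likelihood ratio per passed check = 0.75.
Target odds: 0.01 ÷ 0.99 = 1/99.
Need (11/9) × 0.75ⁿ ≤ 1/99, i.e. 0.75ⁿ ≤ 1/121.
0.75¹⁶ ≈0.0100226 is still above 1/121 but 0.75¹⁷ ≈0.00751695 is at or below it, so n = 17.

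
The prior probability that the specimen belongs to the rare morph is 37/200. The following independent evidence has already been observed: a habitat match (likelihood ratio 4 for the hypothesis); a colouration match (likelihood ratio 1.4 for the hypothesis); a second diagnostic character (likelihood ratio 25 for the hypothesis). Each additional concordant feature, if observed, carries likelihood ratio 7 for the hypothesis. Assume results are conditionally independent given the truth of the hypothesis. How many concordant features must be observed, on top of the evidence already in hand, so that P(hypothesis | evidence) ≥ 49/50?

Prior odds = 0.185/0.815 = 37/163.
Combined Bayes factor of the evidence already in hand = 4 × 1.4 × 25 = 140.
Odds after that evidence = (37/163) × 140 = 5180/163.
Target odds = 0.98/0.02 = 49.
Need 7ⁿ ≥ 49 ÷ (5180/163) = 1141/740.
7¹ = 7, which meets the required 1141/740; so n = 1.

1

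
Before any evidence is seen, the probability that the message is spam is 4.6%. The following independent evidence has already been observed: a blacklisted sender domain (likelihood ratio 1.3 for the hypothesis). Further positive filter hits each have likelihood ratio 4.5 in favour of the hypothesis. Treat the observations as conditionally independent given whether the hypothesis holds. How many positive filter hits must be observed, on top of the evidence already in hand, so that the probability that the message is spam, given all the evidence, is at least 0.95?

4

Prior odds = 0.046/0.954 = 23/477.
Bayes factor of the evidence already in hand = 1.3.
Odds after that evidence = (23/477) × 1.3 = 299/4770.
Target odds = 0.95/0.05 = 19.
Need 4.5ⁿ ≥ 19 ÷ (299/4770) = 90630/299.
4.5³ = 91.125 falls short of 90630/299 but 4.5⁴ = 410.0625 reaches it, so n = 4.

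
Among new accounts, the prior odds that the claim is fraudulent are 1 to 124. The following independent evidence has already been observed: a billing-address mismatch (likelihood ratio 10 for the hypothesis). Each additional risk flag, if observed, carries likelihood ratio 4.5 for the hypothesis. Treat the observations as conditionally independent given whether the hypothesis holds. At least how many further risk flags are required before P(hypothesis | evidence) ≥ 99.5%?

6

Prior odds = 1/124.
Bayes factor of the evidence already in hand = 10.
Odds after that evidence = (1/124) × 10 = 5/62.
Target odds = 0.995/0.005 = 199.
Need 4.5ⁿ ≥ 199 ÷ (5/62) = 2467.6.
4.5⁵ = 1845.28125 falls short of 2467.6 but 4.5⁶ = 8303.765625 reaches it, so n = 6.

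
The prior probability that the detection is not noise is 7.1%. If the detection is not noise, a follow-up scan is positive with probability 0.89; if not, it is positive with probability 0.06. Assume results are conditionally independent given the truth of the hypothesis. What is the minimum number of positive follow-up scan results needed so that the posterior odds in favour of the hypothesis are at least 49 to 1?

Prior odds = 0.071/0.929 = 71/929.
Likelihood ratio of a positive = 0.89/0.06 = 89/6.
Target odds = 49.
Need (71/929) × (89/6)ⁿ ≥ 49, i.e. (89/6)ⁿ ≥ 45521/71.
(89/6)² = 7921/36 falls short of 45521/71 but (89/6)³ = 704969/216 reaches it, so n = 3.

3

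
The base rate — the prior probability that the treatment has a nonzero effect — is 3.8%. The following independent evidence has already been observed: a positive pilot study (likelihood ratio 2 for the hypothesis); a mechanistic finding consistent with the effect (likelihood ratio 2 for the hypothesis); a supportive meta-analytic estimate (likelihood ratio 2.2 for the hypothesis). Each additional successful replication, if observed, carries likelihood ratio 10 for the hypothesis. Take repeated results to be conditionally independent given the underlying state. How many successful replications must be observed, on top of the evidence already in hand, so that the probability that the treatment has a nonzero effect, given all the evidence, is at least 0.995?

3

Prior odds = 0.038/0.962 = 19/481.
Combined Bayes factor of the evidence already in hand = 2 × 2 × 2.2 = 8.8.
Odds after that evidence = (19/481) × 8.8 = 836/2405.
Target odds = 0.995/0.005 = 199.
Need 10ⁿ ≥ 199 ÷ (836/2405) = 478595/836.
10² = 100 falls short of 478595/836 but 10³ = 1000 reaches it, so n = 3.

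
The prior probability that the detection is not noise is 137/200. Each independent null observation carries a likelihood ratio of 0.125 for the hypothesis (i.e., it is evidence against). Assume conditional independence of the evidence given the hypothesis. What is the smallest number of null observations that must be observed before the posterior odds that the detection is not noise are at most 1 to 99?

Prior odds: 0.685 ÷ 0.315 = 137/63.
Likelihood ratio per null observation = 0.125.
Target odds = 1/99.
Need (137/63) × 0.125ⁿ ≤ 1/99, i.e. 0.125ⁿ ≤ 7/1507.
0.125² = 0.015625 is still above 7/1507 but 0.125³ = 0.001953125 is at or below it, so n = 3.

3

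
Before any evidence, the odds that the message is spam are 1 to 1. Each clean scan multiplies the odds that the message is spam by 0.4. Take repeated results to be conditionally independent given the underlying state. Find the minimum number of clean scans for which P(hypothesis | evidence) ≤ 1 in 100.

Prior odds = 1.
Likelihood ratio per clean scan = 0.4.
Target posterior odds = 0.01/0.99 = 1/99.
Need 1 × 0.4ⁿ ≤ 1/99, i.e. 0.4ⁿ ≤ 1/99.
0.4⁵ = 0.01024 is still above 1/99 but 0.4⁶ = 64/15625 is at or below it, so n = 6.

6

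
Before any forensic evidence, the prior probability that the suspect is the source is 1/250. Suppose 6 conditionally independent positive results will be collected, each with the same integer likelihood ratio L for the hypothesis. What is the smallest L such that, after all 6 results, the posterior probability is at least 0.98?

5

Prior odds = 0.004/0.996 = 1/249.
Target odds = 0.98/0.02 = 49.
Need L⁶ ≥ 49 ÷ (1/249) = 12201.
4⁶ = 4096 < 12201 ≤ 15625 = 5⁶, so L = 5.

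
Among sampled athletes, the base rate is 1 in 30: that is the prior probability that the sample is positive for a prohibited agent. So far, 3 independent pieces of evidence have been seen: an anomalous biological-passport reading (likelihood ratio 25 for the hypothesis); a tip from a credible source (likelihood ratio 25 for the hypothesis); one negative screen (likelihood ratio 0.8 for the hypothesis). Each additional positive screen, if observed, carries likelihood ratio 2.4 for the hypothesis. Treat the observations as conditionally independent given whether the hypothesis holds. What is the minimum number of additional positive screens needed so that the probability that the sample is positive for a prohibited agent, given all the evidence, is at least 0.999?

Prior odds = (1/30)/(29/30) = 1/29.
Combined Bayes factor of the evidence already in hand = 25 × 25 × 0.8 = 500.
Odds after that evidence = (1/29) × 500 = 500/29.
Target odds = 0.999/0.001 = 999.
Need 2.4ⁿ ≥ 999 ÷ (500/29) = 57.942.
2.4⁴ = 33.1776 falls short of 57.942 but 2.4⁵ = 79.62624 reaches it, so n = 5.

5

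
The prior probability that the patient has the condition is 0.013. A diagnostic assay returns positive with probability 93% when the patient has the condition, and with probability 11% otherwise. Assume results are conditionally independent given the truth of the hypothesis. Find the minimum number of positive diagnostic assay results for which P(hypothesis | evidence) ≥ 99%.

5

Prior odds = 0.013/0.987 = 13/987.
Likelihood ratio of a positive result = 0.93/0.11 = 93/11.
Target posterior odds = 0.99/0.01 = 99.
Need (13/987) × (93/11)ⁿ ≥ 99, i.e. (93/11)ⁿ ≥ 97713/13.
(93/11)⁴ = 74805201/14641 falls short of 97713/13 but (93/11)⁵ ≈43196.8 reaches it, so n = 5.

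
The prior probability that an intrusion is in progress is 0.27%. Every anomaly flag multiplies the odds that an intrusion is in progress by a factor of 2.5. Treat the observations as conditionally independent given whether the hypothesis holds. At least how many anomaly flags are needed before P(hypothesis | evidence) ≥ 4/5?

8

Prior odds: 0.0027 ÷ 0.9973 = 27/9973.
Likelihood ratio per anomaly flag = 2.5.
Target posterior odds = 0.8/0.2 = 4.
Need (27/9973) × 2.5ⁿ ≥ 4, i.e. 2.5ⁿ ≥ 39892/27.
2.5⁷ = 610.3515625 falls short of 39892/27 but 2.5⁸ = 390625/256 reaches it, so n = 8.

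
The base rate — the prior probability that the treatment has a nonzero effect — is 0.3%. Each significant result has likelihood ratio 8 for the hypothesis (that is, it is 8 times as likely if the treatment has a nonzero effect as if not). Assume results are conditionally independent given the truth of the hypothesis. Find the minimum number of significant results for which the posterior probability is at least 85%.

4

Prior odds: 0.003 ÷ 0.997 = 3/997.
Likelihood ratio per significant result = 8.
Target odds: 0.85 ÷ 0.15 = 17/3.
Need (3/997) × 8ⁿ ≥ 17/3, i.e. 8ⁿ ≥ 16949/9.
8³ = 512 falls short of 16949/9 but 8⁴ = 4096 reaches it, so n = 4.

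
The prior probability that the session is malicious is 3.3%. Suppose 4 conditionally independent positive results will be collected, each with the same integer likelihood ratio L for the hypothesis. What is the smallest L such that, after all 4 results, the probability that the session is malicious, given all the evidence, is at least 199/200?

Prior odds = 0.033/0.967 = 33/967.
Target odds = 0.995/0.005 = 199.
Need L⁴ ≥ 199 ÷ (33/967) = 192433/33.
8⁴ = 4096 < 192433/33 ≤ 6561 = 9⁴, so L = 9.

9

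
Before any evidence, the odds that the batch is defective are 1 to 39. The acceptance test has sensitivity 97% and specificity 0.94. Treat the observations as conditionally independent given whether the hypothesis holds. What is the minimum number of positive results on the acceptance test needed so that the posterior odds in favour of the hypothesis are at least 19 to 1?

Prior odds = 1/39.
False-positive rate = 1 − 0.94 = 0.06; likelihood ratio of a positive = 0.97/0.06 = 97/6.
Target odds = 19.
Need (1/39) × (97/6)ⁿ ≥ 19, i.e. (97/6)ⁿ ≥ 741.
(97/6)² = 9409/36 falls short of 741 but (97/6)³ = 912673/216 reaches it, so n = 3.

3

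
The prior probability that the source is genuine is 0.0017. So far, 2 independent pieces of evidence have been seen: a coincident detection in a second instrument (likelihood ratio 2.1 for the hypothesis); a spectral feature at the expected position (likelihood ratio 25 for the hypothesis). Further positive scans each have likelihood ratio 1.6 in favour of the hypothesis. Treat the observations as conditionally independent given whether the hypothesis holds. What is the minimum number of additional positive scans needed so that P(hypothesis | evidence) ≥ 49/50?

Prior odds = 0.0017/0.9983 = 17/9983.
Combined Bayes factor of the evidence already in hand = 2.1 × 25 = 52.5.
Odds after that evidence = (17/9983) × 52.5 = 1785/19966.
Target odds = 0.98/0.02 = 49.
Need 1.6ⁿ ≥ 49 ÷ (1785/19966) = 139762/255.
1.6¹³ ≈450.36 falls short of 139762/255 but 1.6¹⁴ ≈720.576 reaches it, so n = 14.

14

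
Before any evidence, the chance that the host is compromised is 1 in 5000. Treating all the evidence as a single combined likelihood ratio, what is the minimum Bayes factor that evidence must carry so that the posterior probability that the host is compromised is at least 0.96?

Prior odds = 0.0002/0.9998 = 1/4999.
Target odds = 0.96/0.04 = 24.
Required Bayes factor = 24 ÷ (1/4999) = 119976.

119976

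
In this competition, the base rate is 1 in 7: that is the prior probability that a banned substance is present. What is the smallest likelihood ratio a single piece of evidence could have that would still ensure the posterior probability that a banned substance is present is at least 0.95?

Prior odds = (1/7)/(6/7) = 1/6.
Target odds = 0.95/0.05 = 19.
Required Bayes factor = 19 ÷ (1/6) = 114.

114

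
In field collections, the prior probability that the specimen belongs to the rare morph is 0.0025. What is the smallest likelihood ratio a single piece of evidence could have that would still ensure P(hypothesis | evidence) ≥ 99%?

39501

Prior odds = 0.0025/0.9975 = 1/399.
Target odds = 0.99/0.01 = 99.
Required Bayes factor = 99 ÷ (1/399) = 39501.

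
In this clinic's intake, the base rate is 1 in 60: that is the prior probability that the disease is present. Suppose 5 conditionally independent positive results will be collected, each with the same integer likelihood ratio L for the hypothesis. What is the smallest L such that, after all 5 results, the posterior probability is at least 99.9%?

Prior odds = (1/60)/(59/60) = 1/59.
Target odds = 0.999/0.001 = 999.
Need L⁵ ≥ 999 ÷ (1/59) = 58941.
8⁵ = 32768 < 58941 ≤ 59049 = 9⁵, so L = 9.

9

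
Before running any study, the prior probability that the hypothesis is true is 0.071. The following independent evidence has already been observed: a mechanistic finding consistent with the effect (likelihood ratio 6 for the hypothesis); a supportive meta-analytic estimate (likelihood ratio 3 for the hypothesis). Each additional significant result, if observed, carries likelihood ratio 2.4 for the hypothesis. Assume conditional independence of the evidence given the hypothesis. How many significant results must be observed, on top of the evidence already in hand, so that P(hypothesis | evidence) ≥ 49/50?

5

Prior odds = 0.071/0.929 = 71/929.
Combined Bayes factor of the evidence already in hand = 6 × 3 = 18.
Odds after that evidence = (71/929) × 18 = 1278/929.
Target odds = 0.98/0.02 = 49.
Need 2.4ⁿ ≥ 49 ÷ (1278/929) = 45521/1278.
2.4⁴ = 33.1776 falls short of 45521/1278 but 2.4⁵ = 79.62624 reaches it, so n = 5.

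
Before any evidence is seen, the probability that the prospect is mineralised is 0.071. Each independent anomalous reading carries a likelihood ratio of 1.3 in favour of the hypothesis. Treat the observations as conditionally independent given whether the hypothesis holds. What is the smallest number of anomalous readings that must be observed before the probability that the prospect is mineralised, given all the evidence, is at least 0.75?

Prior odds: 0.071 ÷ 0.929 = 71/929.
Likelihood ratio per anomalous reading = 1.3.
Target posterior odds = 0.75/0.25 = 3.
Need (71/929) × 1.3ⁿ ≥ 3, i.e. 1.3ⁿ ≥ 2787/71.
1.3¹³ ≈30.2875 falls short of 2787/71 but 1.3¹⁴ ≈39.3738 reaches it, so n = 14.

14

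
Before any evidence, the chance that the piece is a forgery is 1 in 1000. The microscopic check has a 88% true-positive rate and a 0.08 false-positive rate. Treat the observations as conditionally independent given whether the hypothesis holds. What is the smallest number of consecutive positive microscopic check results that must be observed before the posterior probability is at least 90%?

Prior odds = 0.001/0.999 = 1/999.
Likelihood ratio of a positive result = 0.88/0.08 = 11.
Target posterior odds = 0.9/0.1 = 9.
Need (1/999) × 11ⁿ ≥ 9, i.e. 11ⁿ ≥ 8991.
11³ = 1331 falls short of 8991 but 11⁴ = 14641 reaches it, so n = 4.

4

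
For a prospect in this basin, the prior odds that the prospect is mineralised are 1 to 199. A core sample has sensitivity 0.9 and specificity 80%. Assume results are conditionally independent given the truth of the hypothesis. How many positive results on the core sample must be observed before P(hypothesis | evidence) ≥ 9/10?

5

Prior odds = 1/199.
False-positive rate = 1 − 0.8 = 0.2; likelihood ratio of a positive = 0.9/0.2 = 4.5.
Target posterior odds = 0.9/0.1 = 9.
Need (1/199) × 4.5ⁿ ≥ 9, i.e. 4.5ⁿ ≥ 1791.
4.5⁴ = 410.0625 falls short of 1791 but 4.5⁵ = 1845.28125 reaches it, so n = 5.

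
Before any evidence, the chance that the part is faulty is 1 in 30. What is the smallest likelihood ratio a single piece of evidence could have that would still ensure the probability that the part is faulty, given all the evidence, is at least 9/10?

Prior odds = (1/30)/(29/30) = 1/29.
Target odds = 0.9/0.1 = 9.
Required Bayes factor = 9 ÷ (1/29) = 261.

261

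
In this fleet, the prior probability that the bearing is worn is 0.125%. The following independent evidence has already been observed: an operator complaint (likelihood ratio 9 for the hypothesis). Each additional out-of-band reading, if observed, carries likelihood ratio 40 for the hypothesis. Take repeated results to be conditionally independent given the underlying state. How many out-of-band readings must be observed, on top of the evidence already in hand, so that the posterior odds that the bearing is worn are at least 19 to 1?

Prior odds = 0.00125/0.99875 = 1/799.
Bayes factor of the evidence already in hand = 9.
Odds after that evidence = (1/799) × 9 = 9/799.
Target odds = 19.
Need 40ⁿ ≥ 19 ÷ (9/799) = 15181/9.
40² = 1600 falls short of 15181/9 but 40³ = 64000 reaches it, so n = 3.

3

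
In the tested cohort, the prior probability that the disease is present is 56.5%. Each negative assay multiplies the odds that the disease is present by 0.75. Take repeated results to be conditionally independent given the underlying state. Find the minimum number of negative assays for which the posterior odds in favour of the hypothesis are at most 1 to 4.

6

Prior odds: 0.565 ÷ 0.435 = 113/87.
Likelihood ratio per negative assay = 0.75.
Target odds = 0.25.
Need (113/87) × 0.75ⁿ ≤ 0.25, i.e. 0.75ⁿ ≤ 87/452.
0.75⁵ = 243/1024 is still above 87/452 but 0.75⁶ = 729/4096 is at or below it, so n = 6.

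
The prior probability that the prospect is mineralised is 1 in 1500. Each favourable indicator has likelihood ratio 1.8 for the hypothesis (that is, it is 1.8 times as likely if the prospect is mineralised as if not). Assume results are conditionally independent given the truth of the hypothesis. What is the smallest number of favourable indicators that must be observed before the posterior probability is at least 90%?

17

Prior odds: (1/1500) ÷ (1499/1500) = 1/1499.
Likelihood ratio per favourable indicator = 1.8.
Target posterior odds = 0.9/0.1 = 9.
Require 1.8ⁿ ≥ 9 ÷ (1/1499) = 13491.
1.8¹⁶ ≈12144 falls short of 13491 but 1.8¹⁷ ≈21859.1 reaches it, so n = 17.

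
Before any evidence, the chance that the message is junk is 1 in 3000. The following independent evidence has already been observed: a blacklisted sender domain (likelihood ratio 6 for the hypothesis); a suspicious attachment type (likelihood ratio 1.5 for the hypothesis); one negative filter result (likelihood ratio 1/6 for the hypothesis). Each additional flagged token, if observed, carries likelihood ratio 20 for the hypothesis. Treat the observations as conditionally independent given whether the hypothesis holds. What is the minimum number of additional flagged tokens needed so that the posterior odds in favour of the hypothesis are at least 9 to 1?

Prior odds = (1/3000)/(2999/3000) = 1/2999.
Combined Bayes factor of the evidence already in hand = 6 × 1.5 × (1/6) = 1.5.
Odds after that evidence = (1/2999) × 1.5 = 3/5998.
Target odds = 9.
Need 20ⁿ ≥ 9 ÷ (3/5998) = 17994.
20³ = 8000 falls short of 17994 but 20⁴ = 160000 reaches it, so n = 4.

4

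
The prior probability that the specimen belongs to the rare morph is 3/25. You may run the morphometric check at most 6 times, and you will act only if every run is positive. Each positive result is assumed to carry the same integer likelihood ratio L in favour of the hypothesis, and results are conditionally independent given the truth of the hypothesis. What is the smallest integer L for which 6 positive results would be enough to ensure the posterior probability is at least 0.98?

3

Prior odds = 0.12/0.88 = 3/22.
Target odds = 0.98/0.02 = 49.
Need L⁶ ≥ 49 ÷ (3/22) = 1078/3.
2⁶ = 64 < 1078/3 ≤ 729 = 3⁶, so L = 3.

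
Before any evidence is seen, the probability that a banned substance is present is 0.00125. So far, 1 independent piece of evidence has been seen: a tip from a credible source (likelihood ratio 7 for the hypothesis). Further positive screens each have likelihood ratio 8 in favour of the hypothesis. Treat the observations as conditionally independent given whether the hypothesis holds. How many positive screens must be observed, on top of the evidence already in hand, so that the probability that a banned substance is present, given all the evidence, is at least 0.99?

5

Prior odds = 0.00125/0.99875 = 1/799.
Bayes factor of the evidence already in hand = 7.
Odds after that evidence = (1/799) × 7 = 7/799.
Target odds = 0.99/0.01 = 99.
Need 8ⁿ ≥ 99 ÷ (7/799) = 79101/7.
8⁴ = 4096 falls short of 79101/7 but 8⁵ = 32768 reaches it, so n = 5.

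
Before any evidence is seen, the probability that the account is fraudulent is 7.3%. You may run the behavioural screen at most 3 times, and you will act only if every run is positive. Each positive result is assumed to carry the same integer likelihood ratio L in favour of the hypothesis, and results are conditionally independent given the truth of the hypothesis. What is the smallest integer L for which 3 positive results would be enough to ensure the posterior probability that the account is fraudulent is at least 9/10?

5

Prior odds = 0.073/0.927 = 73/927.
Target odds = 0.9/0.1 = 9.
Need L³ ≥ 9 ÷ (73/927) = 8343/73.
4³ = 64 < 8343/73 ≤ 125 = 5³, so L = 5.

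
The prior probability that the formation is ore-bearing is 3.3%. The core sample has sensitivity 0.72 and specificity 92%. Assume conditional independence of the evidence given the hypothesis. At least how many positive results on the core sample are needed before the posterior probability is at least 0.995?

Prior odds: 0.033 ÷ 0.967 = 33/967.
False-positive rate = 1 − 0.92 = 0.08; likelihood ratio of a positive = 0.72/0.08 = 9.
Target odds: 0.995 ÷ 0.005 = 199.
Require 9ⁿ ≥ 199 ÷ (33/967) = 192433/33.
9³ = 729 falls short of 192433/33 but 9⁴ = 6561 reaches it, so n = 4.

4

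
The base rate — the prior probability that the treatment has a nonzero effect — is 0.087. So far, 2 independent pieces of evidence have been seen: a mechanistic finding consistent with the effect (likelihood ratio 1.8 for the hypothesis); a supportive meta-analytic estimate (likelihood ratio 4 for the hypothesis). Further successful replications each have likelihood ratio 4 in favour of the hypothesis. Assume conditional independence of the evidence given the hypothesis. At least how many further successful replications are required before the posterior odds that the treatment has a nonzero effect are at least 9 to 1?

2

Prior odds = 0.087/0.913 = 87/913.
Combined Bayes factor of the evidence already in hand = 1.8 × 4 = 7.2.
Odds after that evidence = (87/913) × 7.2 = 3132/4565.
Target odds = 9.
Need 4ⁿ ≥ 9 ÷ (3132/4565) = 4565/348.
4¹ = 4 falls short of 4565/348 but 4² = 16 reaches it, so n = 2.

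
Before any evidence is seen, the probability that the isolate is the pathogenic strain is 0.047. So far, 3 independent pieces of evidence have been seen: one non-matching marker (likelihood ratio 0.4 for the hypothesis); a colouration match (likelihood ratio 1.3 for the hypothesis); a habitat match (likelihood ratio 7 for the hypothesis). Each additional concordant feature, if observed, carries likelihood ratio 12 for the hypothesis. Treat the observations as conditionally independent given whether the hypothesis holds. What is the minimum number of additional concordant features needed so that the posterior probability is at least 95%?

2

Prior odds = 0.047/0.953 = 47/953.
Combined Bayes factor of the evidence already in hand = 0.4 × 1.3 × 7 = 3.64.
Odds after that evidence = (47/953) × 3.64 = 4277/23825.
Target odds = 0.95/0.05 = 19.
Need 12ⁿ ≥ 19 ÷ (4277/23825) = 452675/4277.
12¹ = 12 falls short of 452675/4277 but 12² = 144 reaches it, so n = 2.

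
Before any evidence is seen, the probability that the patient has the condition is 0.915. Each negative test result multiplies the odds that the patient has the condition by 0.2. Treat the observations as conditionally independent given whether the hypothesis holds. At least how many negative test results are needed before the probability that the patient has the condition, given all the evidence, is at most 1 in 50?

Prior odds: 0.915 ÷ 0.085 = 183/17.
Likelihood ratio per negative test result = 0.2.
Target posterior odds = 0.02/0.98 = 1/49.
Need (183/17) × 0.2ⁿ ≤ 1/49, i.e. 0.2ⁿ ≤ 17/8967.
0.2³ = 0.008 is still above 17/8967 but 0.2⁴ = 0.0016 is at or below it, so n = 4.

4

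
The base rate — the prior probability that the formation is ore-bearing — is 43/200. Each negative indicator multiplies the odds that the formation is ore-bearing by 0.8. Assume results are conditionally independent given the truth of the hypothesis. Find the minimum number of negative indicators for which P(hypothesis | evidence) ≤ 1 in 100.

15

Prior odds = 0.215/0.785 = 43/157.
Likelihood ratio per negative indicator = 0.8.
Target odds: 0.01 ÷ 0.99 = 1/99.
Need (43/157) × 0.8ⁿ ≤ 1/99, i.e. 0.8ⁿ ≤ 157/4257.
0.8¹⁴ ≈0.0439805 is still above 157/4257 but 0.8¹⁵ ≈0.0351844 is at or below it, so n = 15.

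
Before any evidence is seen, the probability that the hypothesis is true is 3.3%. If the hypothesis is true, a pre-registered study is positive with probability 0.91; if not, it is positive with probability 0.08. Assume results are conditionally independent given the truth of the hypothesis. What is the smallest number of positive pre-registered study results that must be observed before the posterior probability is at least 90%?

3

Prior odds = 0.033/0.967 = 33/967.
Likelihood ratio of a positive = 0.91/0.08 = 11.375.
Target odds: 0.9 ÷ 0.1 = 9.
Require 11.375ⁿ ≥ 9 ÷ (33/967) = 2901/11.
11.375² = 129.390625 falls short of 2901/11 but 11.375³ = 753571/512 reaches it, so n = 3.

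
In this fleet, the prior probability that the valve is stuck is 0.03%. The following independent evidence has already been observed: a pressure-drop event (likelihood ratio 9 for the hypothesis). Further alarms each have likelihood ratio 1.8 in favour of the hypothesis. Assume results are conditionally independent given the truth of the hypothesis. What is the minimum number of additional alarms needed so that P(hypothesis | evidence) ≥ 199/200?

20

Prior odds = 0.0003/0.9997 = 3/9997.
Bayes factor of the evidence already in hand = 9.
Odds after that evidence = (3/9997) × 9 = 27/9997.
Target odds = 0.995/0.005 = 199.
Need 1.8ⁿ ≥ 199 ÷ (27/9997) = 1989403/27.
1.8¹⁹ ≈70823.5 falls short of 1989403/27 but 1.8²⁰ ≈127482 reaches it, so n = 20.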